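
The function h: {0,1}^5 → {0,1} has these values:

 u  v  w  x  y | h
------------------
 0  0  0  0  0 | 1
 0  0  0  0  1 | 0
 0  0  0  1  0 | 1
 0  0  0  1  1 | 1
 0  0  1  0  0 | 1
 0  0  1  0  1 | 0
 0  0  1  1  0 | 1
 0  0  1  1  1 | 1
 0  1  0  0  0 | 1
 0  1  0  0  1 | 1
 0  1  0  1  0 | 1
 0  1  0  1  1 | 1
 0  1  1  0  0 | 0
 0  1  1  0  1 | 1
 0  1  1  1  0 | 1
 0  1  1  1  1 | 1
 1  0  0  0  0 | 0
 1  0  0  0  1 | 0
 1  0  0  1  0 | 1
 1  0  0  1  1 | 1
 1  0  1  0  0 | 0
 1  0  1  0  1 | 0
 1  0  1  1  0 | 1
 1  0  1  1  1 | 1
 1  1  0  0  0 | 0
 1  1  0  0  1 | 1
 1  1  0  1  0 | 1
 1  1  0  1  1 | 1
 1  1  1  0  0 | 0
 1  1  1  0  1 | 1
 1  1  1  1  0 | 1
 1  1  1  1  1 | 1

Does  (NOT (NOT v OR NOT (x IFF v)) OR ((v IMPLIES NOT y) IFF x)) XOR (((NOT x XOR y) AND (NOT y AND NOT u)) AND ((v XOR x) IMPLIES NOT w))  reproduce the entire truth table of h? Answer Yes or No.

Yes

Test each input against both h and the formula:
  u=0, v=0, w=0, x=0, y=0: formula gives 1, h = 1 ✓
  u=0, v=0, w=0, x=0, y=1: formula gives 0, h = 0 ✓
  u=0, v=0, w=0, x=1, y=0: formula gives 1, h = 1 ✓
  u=0, v=0, w=0, x=1, y=1: formula gives 1, h = 1 ✓
  …and likewise for the remaining 28 rows.
All 32 rows match — the expression computes h exactly.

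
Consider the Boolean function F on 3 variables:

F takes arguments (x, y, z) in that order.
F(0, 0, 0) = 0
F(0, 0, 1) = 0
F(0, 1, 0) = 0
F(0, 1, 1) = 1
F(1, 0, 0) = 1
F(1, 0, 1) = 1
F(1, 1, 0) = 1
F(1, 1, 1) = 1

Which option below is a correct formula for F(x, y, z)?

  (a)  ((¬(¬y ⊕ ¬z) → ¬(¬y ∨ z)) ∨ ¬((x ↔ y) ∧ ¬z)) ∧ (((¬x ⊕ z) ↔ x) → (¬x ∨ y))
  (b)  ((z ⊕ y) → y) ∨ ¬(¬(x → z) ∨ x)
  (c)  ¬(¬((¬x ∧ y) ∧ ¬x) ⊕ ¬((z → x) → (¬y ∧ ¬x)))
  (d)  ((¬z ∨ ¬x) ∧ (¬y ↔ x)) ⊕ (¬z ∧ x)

(a) disagrees with F on (0,0,1) (formula → 1, table → 0); rule it out.
(b) disagrees with F on (0,0,0) (formula → 1, table → 0); rule it out.
(d) disagrees with F on (0,1,0) (formula → 1, table → 0); rule it out.
Only (c) survives; checking it on all 8 rows confirms it matches F.

c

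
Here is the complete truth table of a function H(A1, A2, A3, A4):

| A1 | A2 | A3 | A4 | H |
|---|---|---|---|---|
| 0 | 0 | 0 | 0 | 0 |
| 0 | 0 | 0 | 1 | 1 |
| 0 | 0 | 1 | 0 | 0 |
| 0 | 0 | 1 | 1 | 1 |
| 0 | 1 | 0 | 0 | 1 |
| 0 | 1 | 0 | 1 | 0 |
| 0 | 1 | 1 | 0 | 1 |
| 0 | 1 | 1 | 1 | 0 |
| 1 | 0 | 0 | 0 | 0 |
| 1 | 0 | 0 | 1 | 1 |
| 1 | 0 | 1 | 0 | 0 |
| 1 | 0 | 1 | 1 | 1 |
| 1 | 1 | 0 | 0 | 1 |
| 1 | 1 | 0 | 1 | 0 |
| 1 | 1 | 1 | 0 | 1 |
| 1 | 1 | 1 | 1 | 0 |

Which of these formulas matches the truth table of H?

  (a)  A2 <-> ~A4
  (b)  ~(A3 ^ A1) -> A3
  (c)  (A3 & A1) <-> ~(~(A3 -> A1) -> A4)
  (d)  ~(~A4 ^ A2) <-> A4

a

(b) disagrees with H on (0,0,0,1) (formula → 0, table → 1); rule it out.
(c) disagrees with H on (0,0,0,0) (formula → 1, table → 0); rule it out.
(d) disagrees with H on (0,0,0,0) (formula → 1, table → 0); rule it out.
That leaves (a). Evaluating it on every row reproduces the table of H exactly.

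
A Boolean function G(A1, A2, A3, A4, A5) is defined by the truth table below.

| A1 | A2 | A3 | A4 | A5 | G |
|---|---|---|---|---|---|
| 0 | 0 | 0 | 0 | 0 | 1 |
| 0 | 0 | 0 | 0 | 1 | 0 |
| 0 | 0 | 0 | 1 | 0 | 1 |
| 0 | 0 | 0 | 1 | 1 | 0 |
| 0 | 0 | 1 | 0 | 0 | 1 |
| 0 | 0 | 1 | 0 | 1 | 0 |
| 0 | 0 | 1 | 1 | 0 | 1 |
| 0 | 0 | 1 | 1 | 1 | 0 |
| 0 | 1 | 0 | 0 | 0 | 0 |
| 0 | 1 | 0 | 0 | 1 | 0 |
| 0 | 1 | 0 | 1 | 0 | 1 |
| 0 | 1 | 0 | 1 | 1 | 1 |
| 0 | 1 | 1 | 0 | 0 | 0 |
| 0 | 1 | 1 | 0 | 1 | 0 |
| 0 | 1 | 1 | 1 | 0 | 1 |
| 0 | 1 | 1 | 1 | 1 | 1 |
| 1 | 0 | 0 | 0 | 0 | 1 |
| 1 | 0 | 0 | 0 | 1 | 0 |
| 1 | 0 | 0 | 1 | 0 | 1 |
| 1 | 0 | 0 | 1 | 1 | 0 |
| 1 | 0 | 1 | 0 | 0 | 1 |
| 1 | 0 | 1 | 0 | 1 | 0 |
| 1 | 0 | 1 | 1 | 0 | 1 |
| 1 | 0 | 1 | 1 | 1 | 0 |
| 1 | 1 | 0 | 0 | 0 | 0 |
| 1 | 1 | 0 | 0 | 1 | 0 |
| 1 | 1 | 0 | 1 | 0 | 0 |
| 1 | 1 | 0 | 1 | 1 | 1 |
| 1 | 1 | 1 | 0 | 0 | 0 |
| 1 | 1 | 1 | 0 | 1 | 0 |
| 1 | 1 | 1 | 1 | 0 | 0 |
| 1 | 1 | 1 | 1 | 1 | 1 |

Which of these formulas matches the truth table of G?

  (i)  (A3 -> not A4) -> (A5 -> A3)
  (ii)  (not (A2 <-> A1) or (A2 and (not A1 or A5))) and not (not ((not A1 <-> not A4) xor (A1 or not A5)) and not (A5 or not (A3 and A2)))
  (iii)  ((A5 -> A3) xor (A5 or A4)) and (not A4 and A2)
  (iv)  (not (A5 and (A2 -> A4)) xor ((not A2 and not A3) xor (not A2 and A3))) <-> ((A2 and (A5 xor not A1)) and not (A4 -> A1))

iv

(i) fails at (0,0,1,0,1): the formula yields 1, G is 0.
(ii) fails at (0,0,0,0,0): the formula yields 0, G is 1.
(iii) fails at (0,0,0,0,0): the formula yields 0, G is 1.
Only (iv) survives; checking it on all 32 rows confirms it matches G.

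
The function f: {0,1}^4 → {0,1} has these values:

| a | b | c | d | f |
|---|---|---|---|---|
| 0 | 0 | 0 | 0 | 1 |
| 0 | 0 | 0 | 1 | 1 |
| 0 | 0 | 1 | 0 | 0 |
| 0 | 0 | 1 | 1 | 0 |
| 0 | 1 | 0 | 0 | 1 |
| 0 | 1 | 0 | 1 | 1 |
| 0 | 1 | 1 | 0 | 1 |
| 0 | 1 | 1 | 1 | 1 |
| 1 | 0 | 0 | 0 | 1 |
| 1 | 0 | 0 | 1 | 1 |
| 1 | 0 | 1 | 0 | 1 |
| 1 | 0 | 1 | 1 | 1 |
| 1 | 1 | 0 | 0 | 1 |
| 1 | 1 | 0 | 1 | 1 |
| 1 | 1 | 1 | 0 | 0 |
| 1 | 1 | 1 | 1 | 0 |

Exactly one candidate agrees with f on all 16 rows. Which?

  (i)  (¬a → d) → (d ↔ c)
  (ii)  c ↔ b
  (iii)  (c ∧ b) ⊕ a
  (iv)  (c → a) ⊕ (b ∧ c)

(i) fails at (0,0,0,1): the formula yields 0, f is 1.
(ii) fails at (0,1,0,0): the formula yields 0, f is 1.
(iii) fails at (0,0,0,0): the formula yields 0, f is 1.
(iv) is the remaining candidate, and it agrees with f on all 16 inputs.

iv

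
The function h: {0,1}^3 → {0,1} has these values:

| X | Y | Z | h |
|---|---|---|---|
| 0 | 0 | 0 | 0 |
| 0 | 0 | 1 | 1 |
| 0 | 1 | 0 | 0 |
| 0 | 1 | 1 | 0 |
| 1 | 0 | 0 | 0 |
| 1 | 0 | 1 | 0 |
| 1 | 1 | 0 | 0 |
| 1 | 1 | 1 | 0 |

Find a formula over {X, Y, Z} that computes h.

Only row (0,0,1) gives 1. That row's minterm ¬X·¬Y·Z is h directly.

h(X, Y, Z) = (X' · Y') · Z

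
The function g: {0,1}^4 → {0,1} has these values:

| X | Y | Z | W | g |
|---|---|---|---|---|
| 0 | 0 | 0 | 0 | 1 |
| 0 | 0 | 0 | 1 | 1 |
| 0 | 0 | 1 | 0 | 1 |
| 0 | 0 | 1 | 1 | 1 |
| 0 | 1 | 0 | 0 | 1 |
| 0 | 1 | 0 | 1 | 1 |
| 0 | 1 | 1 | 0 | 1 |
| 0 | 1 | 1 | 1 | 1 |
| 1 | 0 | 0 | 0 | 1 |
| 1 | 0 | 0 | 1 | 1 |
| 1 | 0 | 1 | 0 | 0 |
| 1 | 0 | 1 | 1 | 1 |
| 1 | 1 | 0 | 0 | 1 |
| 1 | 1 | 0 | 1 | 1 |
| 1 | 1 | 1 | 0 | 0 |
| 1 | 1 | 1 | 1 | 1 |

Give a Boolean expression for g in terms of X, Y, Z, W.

g(X, Y, Z, W) = ¬((((X ∧ ¬Y) ∧ Z) ∧ ¬W) ∨ (((X ∧ Y) ∧ Z) ∧ ¬W))

g is 0 on only 2 rows — (1,0,1,0), (1,1,1,0). Writing each as a minterm (X·¬Y·Z·¬W, X·Y·Z·¬W) and OR-ing them characterizes exactly where g=0, so g is the negation of that disjunction.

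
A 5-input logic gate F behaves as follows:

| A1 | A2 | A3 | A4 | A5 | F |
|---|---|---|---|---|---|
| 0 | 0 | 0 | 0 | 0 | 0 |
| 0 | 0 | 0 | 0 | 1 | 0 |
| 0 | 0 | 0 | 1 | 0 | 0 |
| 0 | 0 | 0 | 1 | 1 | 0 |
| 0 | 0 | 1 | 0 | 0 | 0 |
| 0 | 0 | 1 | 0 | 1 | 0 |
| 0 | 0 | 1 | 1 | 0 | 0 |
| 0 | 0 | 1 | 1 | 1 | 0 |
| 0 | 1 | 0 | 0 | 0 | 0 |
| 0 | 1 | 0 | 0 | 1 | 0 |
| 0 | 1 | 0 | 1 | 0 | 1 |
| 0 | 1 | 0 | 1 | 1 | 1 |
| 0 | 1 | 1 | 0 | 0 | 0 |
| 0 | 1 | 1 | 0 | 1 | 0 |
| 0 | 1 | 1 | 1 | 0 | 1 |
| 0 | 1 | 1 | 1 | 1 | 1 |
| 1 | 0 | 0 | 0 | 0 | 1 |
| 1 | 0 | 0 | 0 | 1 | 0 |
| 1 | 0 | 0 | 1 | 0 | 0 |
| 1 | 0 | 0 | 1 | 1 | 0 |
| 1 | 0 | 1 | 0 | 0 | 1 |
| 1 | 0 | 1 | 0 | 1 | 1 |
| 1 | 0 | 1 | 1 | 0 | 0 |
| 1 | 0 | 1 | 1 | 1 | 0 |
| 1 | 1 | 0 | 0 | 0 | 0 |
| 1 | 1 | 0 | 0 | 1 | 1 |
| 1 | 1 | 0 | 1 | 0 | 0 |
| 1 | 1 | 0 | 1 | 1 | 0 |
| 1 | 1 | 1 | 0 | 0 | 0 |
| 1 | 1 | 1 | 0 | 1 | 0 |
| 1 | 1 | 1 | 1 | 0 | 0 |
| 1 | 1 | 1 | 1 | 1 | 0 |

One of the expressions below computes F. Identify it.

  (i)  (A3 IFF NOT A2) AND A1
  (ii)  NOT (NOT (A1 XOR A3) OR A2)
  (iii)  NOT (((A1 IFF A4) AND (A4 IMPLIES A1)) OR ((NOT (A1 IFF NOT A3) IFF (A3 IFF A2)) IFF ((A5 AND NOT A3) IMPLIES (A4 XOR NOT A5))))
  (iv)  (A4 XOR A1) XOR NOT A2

(i) disagrees with F on (0,1,0,1,0) (formula → 0, table → 1); rule it out.
(ii) disagrees with F on (0,0,1,0,0) (formula → 1, table → 0); rule it out.
(iv) disagrees with F on (0,0,0,0,0) (formula → 1, table → 0); rule it out.
That leaves (iii). Evaluating it on every row reproduces the table of F exactly.

iii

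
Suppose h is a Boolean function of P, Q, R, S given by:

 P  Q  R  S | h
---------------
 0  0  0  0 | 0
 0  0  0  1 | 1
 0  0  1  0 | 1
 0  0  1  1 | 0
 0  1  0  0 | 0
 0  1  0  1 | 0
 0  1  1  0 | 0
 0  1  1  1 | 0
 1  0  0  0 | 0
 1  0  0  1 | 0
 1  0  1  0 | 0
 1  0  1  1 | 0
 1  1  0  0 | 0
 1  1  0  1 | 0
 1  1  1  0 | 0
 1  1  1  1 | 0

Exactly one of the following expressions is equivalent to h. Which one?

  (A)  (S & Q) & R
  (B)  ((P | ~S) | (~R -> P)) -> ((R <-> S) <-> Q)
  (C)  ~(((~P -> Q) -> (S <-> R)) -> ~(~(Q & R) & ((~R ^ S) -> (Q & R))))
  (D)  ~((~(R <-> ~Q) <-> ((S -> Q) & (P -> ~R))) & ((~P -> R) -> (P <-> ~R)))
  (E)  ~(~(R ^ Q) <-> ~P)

C

(A) disagrees with h on (0,0,0,1) (formula → 0, table → 1); rule it out.
(B) disagrees with h on (0,1,0,0) (formula → 1, table → 0); rule it out.
(D) disagrees with h on (0,1,0,0) (formula → 1, table → 0); rule it out.
(E) disagrees with h on (0,0,0,1) (formula → 0, table → 1); rule it out.
(C) is the remaining candidate, and it agrees with h on all 16 inputs.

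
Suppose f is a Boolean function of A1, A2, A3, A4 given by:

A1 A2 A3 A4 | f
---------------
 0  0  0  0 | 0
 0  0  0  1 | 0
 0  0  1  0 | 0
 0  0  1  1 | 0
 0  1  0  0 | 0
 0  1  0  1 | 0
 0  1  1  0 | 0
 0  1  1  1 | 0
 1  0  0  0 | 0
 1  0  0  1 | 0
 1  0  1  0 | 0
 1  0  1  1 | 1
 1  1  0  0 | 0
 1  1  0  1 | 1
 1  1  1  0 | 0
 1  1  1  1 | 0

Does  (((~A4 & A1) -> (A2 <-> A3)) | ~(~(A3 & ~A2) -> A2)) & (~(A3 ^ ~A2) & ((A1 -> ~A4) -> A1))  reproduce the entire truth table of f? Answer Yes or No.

Yes

Evaluate (((~A4 & A1) -> (A2 <-> A3)) | ~(~(A3 & ~A2) -> A2)) & (~(A3 ^ ~A2) & ((A1 -> ~A4) -> A1)) on each row and compare to f:
  A1=0, A2=0, A3=0, A4=0: formula gives 0, f = 0 ✓
  A1=0, A2=0, A3=0, A4=1: formula gives 0, f = 0 ✓
  A1=0, A2=0, A3=1, A4=0: formula gives 0, f = 0 ✓
  A1=0, A2=0, A3=1, A4=1: formula gives 0, f = 0 ✓
  … (the remaining 12 rows also agree.)
All 16 rows match — the expression computes f exactly.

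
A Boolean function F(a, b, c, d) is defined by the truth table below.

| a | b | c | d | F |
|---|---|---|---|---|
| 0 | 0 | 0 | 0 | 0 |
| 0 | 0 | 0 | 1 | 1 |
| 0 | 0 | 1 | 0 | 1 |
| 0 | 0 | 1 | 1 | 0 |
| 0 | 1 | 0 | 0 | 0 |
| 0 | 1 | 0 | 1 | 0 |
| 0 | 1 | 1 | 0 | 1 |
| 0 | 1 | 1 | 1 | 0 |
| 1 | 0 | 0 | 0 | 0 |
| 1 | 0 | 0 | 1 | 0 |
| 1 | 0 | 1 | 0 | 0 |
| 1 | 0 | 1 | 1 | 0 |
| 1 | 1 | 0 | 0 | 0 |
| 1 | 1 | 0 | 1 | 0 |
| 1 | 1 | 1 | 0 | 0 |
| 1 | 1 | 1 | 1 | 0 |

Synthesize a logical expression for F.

F(a, b, c, d) = ((((a' · b') · c') · d) + (((a' · b') · c) · d')) + (((a' · b) · c) · d')

F=1 on 3 inputs: (0,0,0,1), (0,0,1,0), (0,1,1,0). Reading each as a conjunction of literals (¬a·¬b·¬c·d, ¬a·¬b·c·¬d, ¬a·b·c·¬d) and taking the OR gives the canonical DNF.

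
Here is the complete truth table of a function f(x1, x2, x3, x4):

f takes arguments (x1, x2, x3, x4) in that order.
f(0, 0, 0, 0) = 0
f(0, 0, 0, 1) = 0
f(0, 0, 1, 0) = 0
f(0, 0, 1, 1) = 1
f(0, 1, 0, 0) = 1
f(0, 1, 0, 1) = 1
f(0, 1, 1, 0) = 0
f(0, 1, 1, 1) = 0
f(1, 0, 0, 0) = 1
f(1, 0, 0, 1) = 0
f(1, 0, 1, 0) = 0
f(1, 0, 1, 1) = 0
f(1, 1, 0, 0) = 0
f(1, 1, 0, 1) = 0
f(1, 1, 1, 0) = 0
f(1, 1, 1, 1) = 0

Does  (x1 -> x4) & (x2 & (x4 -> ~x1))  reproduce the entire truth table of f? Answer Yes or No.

Evaluate (x1 -> x4) & (x2 & (x4 -> ~x1)) on each row and compare to f:
  x1=0, x2=0, x3=0, x4=0: formula gives 0, f = 0 ✓
  x1=0, x2=0, x3=0, x4=1: formula gives 0, f = 0 ✓
  x1=0, x2=0, x3=1, x4=0: formula gives 0, f = 0 ✓
  x1=0, x2=0, x3=1, x4=1: formula gives 0, but f = 1 ✗
A single disagreement suffices: at (0,0,1,1) they differ, so the formula does not compute f.

No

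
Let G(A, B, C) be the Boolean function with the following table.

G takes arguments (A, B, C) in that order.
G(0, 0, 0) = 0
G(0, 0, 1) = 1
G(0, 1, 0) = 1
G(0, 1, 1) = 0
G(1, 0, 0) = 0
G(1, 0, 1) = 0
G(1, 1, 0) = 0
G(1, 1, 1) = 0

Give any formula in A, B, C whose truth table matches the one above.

G=1 on 2 inputs: (0,0,1), (0,1,0). Reading each as a conjunction of literals (¬A·¬B·C, ¬A·B·¬C) and taking the OR gives the canonical DNF.

G(A, B, C) = ((¬A ∧ ¬B) ∧ C) ∨ ((¬A ∧ B) ∧ ¬C)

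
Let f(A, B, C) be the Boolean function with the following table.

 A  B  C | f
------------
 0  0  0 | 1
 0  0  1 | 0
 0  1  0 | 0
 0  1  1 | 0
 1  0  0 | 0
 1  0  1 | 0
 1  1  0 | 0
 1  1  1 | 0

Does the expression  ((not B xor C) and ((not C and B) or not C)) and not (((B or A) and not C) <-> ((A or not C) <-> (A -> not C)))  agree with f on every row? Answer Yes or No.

Check the formula against f row by row:
  A=0, B=0, C=0: formula gives 1, f = 1 ✓
  A=0, B=0, C=1: formula gives 0, f = 0 ✓
  A=0, B=1, C=0: formula gives 0, f = 0 ✓
  A=0, B=1, C=1: formula gives 0, f = 0 ✓
  A=1, B=0, C=0: formula gives 0, f = 0 ✓
  …and likewise for the remaining 3 rows.
No disagreement on any input; they are logically equivalent.

Yes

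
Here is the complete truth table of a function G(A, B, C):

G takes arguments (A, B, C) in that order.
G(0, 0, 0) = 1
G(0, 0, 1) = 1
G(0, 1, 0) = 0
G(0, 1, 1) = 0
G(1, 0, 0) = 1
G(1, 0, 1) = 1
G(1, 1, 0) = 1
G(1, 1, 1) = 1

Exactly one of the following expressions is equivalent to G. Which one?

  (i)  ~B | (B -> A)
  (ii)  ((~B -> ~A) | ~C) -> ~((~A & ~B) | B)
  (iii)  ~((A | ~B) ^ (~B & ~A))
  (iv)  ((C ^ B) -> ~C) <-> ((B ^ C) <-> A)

(ii) fails at (0,0,0): the formula yields 0, G is 1.
(iii) fails at (0,1,0): the formula yields 1, G is 0.
(iv) fails at (0,1,1): the formula yields 1, G is 0.
(i) is the remaining candidate, and it agrees with G on all 8 inputs.

i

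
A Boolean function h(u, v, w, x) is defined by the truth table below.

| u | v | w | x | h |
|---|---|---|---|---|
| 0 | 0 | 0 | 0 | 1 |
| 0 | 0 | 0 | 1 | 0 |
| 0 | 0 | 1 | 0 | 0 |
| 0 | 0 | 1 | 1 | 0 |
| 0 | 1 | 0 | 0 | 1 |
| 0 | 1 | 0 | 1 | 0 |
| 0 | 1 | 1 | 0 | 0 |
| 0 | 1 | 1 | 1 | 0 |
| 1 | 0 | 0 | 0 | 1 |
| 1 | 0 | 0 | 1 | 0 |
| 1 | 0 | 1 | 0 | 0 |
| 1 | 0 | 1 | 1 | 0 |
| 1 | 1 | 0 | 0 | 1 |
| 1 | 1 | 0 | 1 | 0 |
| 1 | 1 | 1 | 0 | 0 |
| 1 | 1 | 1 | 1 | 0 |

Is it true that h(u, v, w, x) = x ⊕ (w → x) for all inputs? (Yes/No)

Yes

Evaluate x ⊕ (w → x) on each row and compare to h:
  u=0, v=0, w=0, x=0: formula gives 1, h = 1 ✓
  u=0, v=0, w=0, x=1: formula gives 0, h = 0 ✓
  u=0, v=0, w=1, x=0: formula gives 0, h = 0 ✓
  u=0, v=0, w=1, x=1: formula gives 0, h = 0 ✓
  … (the remaining 12 rows also agree.)
Every row agrees, so the formula is equivalent.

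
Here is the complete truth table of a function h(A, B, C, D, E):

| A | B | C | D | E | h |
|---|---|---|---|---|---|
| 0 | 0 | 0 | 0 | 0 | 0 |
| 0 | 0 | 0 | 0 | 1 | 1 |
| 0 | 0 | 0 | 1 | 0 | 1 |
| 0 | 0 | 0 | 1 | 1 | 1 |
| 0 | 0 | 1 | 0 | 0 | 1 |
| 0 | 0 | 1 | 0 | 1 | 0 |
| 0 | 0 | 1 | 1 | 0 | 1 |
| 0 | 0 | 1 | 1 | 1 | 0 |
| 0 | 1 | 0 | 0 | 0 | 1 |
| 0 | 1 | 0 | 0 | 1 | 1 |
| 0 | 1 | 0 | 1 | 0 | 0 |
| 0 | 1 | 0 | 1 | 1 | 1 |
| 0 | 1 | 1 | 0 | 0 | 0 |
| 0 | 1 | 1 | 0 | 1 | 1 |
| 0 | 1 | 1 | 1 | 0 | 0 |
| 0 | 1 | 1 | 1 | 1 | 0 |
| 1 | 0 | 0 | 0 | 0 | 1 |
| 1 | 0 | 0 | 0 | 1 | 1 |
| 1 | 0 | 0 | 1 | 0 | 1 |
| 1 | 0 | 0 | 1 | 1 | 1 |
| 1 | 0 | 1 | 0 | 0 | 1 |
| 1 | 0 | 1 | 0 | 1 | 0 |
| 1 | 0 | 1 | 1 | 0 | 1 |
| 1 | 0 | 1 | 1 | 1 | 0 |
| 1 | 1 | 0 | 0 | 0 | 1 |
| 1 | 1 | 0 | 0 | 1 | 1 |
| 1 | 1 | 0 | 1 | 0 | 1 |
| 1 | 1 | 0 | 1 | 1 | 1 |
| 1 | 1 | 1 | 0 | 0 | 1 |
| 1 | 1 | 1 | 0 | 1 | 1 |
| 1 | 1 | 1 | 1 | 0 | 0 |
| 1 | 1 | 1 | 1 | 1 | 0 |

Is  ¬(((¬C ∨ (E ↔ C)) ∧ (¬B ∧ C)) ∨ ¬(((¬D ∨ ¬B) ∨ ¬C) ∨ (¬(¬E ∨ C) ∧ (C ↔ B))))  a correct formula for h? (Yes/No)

Check the formula against h row by row:
  A=0, B=0, C=0, D=0, E=0: formula gives 1, but h = 0 ✗
A single disagreement suffices: at (0,0,0,0,0) they differ, so the formula does not compute h.

No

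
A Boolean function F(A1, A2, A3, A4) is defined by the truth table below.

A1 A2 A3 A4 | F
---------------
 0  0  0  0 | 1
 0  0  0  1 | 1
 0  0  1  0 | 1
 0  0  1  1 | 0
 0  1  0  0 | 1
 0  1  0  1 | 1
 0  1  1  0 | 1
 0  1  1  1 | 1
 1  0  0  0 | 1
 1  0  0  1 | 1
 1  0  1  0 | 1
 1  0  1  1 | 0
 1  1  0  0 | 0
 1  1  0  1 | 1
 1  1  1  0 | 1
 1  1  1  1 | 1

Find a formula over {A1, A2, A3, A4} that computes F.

F(A1, A2, A3, A4) = (((((A1' · A2') · A3) · A4) + (((A1 · A2') · A3) · A4)) + (((A1 · A2) · A3') · A4'))'

The 0-rows are (0,0,1,1), (1,0,1,1), (1,1,0,0). Take each as a conjunction (¬A1·¬A2·A3·A4, A1·¬A2·A3·A4, A1·A2·¬A3·¬A4), form their disjunction, and complement — that gives a formula that is 1 everywhere F is.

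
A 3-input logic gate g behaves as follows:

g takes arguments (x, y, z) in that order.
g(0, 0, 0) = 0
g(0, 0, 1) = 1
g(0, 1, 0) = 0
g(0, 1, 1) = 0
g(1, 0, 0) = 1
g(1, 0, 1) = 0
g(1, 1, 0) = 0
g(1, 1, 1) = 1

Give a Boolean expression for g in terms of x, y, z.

g=1 on 3 inputs: (0,0,1), (1,0,0), (1,1,1). Reading each as a conjunction of literals (¬x·¬y·z, x·¬y·¬z, x·y·z) and taking the OR gives the canonical DNF.

g(x, y, z) = (((x' · y') · z) + ((x · y') · z')) + ((x · y) · z)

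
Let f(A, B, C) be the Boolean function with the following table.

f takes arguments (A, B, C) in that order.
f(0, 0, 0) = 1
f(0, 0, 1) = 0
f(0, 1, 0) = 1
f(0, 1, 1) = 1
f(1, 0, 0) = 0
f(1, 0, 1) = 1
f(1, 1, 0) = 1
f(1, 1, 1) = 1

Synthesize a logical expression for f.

The 0-rows are (0,0,1), (1,0,0). Take each as a conjunction (¬A·¬B·C, A·¬B·¬C), form their disjunction, and complement — that gives a formula that is 1 everywhere f is.

f(A, B, C) = (((A' · B') · C) + ((A · B') · C'))'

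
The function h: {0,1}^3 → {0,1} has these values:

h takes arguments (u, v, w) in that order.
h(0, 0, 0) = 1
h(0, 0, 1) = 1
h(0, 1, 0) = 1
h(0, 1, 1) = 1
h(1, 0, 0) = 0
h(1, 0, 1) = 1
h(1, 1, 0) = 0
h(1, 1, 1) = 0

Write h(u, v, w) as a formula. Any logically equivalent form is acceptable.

h(u, v, w) = not ((((u and not v) and not w) or ((u and v) and not w)) or ((u and v) and w))

h is 0 on only 3 rows — (1,0,0), (1,1,0), (1,1,1). Writing each as a minterm (u·¬v·¬w, u·v·¬w, u·v·w) and OR-ing them characterizes exactly where h=0, so h is the negation of that disjunction.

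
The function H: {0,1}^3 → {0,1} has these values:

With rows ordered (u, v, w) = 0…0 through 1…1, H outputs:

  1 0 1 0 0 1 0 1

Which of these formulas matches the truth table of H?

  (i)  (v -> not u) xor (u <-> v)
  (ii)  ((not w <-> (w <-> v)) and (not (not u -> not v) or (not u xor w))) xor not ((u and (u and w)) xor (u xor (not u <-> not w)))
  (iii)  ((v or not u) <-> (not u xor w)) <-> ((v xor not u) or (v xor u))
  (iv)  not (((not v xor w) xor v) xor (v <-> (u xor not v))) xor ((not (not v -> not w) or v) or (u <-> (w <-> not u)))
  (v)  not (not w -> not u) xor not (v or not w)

iv

(i) disagrees with H on (0,0,0) (formula → 0, table → 1); rule it out.
(ii) disagrees with H on (0,0,1) (formula → 1, table → 0); rule it out.
(iii) disagrees with H on (1,0,0) (formula → 1, table → 0); rule it out.
(v) disagrees with H on (0,0,0) (formula → 0, table → 1); rule it out.
That leaves (iv). Evaluating it on every row reproduces the table of H exactly.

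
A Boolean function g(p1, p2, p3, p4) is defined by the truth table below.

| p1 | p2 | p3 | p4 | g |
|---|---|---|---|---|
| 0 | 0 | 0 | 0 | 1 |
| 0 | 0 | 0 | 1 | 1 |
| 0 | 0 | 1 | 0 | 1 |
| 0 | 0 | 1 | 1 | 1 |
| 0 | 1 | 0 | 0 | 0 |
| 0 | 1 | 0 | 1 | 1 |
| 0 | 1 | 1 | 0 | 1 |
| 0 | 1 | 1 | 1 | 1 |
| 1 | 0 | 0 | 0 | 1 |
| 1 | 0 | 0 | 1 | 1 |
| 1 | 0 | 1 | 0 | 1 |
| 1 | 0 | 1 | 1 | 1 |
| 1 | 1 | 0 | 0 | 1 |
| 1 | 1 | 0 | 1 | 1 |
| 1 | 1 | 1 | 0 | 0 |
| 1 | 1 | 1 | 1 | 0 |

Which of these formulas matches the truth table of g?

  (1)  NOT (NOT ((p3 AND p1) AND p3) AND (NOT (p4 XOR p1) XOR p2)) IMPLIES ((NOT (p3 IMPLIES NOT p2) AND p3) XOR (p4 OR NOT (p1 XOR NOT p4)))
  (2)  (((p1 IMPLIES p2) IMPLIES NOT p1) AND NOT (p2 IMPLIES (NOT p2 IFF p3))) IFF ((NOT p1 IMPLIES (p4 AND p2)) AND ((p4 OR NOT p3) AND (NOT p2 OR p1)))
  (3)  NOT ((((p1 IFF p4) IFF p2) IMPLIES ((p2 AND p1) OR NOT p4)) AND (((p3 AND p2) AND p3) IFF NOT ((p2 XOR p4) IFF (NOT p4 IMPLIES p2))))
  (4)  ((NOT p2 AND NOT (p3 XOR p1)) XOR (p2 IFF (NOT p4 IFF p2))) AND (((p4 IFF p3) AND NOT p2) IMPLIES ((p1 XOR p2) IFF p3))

1

(2) disagrees with g on (0,1,0,0) (formula → 1, table → 0); rule it out.
(3) disagrees with g on (0,0,0,0) (formula → 0, table → 1); rule it out.
(4) disagrees with g on (0,0,0,0) (formula → 0, table → 1); rule it out.
Only (1) survives; checking it on all 16 rows confirms it matches g.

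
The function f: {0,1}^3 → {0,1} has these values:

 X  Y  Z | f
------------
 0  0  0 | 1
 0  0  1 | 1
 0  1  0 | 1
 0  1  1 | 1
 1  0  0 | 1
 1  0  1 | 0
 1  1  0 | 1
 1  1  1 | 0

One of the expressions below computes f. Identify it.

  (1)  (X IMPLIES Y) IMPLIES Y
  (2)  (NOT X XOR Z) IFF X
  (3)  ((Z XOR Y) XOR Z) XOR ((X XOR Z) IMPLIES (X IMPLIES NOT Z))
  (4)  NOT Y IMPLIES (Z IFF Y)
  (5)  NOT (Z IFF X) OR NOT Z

(1) fails at (0,0,0): the formula yields 0, f is 1.
(2) fails at (0,0,0): the formula yields 0, f is 1.
(3) fails at (0,1,0): the formula yields 0, f is 1.
(4) fails at (0,0,1): the formula yields 0, f is 1.
That leaves (5). Evaluating it on every row reproduces the table of f exactly.

5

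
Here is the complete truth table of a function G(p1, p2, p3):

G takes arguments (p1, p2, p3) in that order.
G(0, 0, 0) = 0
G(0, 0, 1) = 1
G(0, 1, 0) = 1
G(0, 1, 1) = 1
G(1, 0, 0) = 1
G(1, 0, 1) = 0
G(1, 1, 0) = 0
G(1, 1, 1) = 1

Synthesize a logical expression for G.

G(p1, p2, p3) = not ((((not p1 and not p2) and not p3) or ((p1 and not p2) and p3)) or ((p1 and p2) and not p3))

The 0-rows are (0,0,0), (1,0,1), (1,1,0). Take each as a conjunction (¬p1·¬p2·¬p3, p1·¬p2·p3, p1·p2·¬p3), form their disjunction, and complement — that gives a formula that is 1 everywhere G is.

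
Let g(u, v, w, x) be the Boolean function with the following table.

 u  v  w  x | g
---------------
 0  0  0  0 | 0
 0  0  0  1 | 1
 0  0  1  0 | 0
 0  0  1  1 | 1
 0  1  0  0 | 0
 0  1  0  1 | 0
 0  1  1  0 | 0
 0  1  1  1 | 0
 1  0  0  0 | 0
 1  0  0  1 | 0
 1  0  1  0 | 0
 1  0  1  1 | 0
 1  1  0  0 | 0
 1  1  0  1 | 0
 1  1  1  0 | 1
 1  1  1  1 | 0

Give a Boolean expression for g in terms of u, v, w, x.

Collect the rows where g=1 — (0,0,0,1), (0,0,1,1), (1,1,1,0) — and write one minterm per row: ¬u·¬v·¬w·x, ¬u·¬v·w·x, u·v·w·¬x. Their union (logical OR) reproduces the table exactly.

g(u, v, w, x) = ((((¬u ∧ ¬v) ∧ ¬w) ∧ x) ∨ (((¬u ∧ ¬v) ∧ w) ∧ x)) ∨ (((u ∧ v) ∧ w) ∧ ¬x)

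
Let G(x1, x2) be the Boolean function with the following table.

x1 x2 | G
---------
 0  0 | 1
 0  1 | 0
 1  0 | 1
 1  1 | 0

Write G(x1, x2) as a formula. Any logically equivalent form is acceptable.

G(x1, x2) = not x2

The output is the negation of x2.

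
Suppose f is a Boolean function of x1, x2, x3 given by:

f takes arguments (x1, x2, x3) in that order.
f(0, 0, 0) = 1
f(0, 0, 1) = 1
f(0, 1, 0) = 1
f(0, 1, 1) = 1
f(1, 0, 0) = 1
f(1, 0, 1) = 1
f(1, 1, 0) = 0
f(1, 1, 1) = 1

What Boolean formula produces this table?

f(x1, x2, x3) = ¬((x1 ∧ x2) ∧ ¬x3)

f is 0 on exactly one input, (1,1,0), whose minterm is x1·x2·¬x3. So f is the negation of that single conjunction.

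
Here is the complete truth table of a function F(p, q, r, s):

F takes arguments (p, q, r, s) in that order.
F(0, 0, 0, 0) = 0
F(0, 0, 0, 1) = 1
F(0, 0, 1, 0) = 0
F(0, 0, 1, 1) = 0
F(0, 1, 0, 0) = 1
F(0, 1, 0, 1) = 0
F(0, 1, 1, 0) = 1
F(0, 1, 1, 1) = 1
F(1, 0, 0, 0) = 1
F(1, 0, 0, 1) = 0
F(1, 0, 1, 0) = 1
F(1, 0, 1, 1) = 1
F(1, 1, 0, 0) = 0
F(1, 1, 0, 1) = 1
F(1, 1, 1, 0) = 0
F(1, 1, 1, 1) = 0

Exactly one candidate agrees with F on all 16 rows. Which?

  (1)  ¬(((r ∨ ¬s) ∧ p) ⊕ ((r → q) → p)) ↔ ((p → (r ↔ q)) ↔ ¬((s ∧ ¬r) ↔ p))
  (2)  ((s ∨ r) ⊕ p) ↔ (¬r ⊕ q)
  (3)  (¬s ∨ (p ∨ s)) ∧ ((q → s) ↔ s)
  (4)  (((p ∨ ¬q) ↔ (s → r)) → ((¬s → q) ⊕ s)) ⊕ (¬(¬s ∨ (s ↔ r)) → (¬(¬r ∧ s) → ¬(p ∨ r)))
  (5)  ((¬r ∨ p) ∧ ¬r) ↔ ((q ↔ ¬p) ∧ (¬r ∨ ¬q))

(1) fails at (0,0,1,0): the formula yields 1, F is 0.
(3) fails at (0,0,1,1): the formula yields 1, F is 0.
(4) fails at (0,0,0,0): the formula yields 1, F is 0.
(5) fails at (0,0,0,1): the formula yields 0, F is 1.
Only (2) survives; checking it on all 16 rows confirms it matches F.

2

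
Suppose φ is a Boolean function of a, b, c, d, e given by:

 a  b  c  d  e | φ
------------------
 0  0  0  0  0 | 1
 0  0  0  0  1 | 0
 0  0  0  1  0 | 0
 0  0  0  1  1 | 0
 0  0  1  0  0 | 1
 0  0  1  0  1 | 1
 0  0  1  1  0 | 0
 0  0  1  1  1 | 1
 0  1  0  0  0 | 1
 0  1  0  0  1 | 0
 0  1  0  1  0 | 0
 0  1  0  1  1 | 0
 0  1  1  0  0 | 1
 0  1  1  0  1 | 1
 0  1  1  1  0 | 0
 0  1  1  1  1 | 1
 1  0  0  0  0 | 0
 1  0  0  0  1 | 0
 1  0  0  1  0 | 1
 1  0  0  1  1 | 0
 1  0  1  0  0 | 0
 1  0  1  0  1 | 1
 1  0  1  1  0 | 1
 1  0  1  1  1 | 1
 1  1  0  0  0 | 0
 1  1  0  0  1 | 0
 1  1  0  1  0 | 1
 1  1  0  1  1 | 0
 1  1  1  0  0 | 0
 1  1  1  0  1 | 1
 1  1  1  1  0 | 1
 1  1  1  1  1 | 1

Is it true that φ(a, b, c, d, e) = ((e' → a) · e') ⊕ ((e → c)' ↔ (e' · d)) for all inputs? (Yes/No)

Check the formula against φ row by row:
  a=0, b=0, c=0, d=0, e=0: formula gives 1, φ = 1 ✓
  a=0, b=0, c=0, d=0, e=1: formula gives 0, φ = 0 ✓
  a=0, b=0, c=0, d=1, e=0: formula gives 0, φ = 0 ✓
  a=0, b=0, c=0, d=1, e=1: formula gives 0, φ = 0 ✓
  …and likewise for the remaining 28 rows.
Every row agrees, so the formula is equivalent.

Yes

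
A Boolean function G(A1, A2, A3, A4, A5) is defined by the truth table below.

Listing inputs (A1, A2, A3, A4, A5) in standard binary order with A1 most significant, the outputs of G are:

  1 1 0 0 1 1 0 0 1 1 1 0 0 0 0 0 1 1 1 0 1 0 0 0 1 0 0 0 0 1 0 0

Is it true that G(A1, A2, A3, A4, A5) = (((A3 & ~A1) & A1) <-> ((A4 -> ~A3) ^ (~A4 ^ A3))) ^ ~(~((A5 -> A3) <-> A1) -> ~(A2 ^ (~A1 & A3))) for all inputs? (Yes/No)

Test each input against both G and the formula:
  A1=0, A2=0, A3=0, A4=0, A5=0: formula gives 1, G = 1 ✓
  A1=0, A2=0, A3=0, A4=0, A5=1: formula gives 1, G = 1 ✓
  A1=0, A2=0, A3=0, A4=1, A5=0: formula gives 0, G = 0 ✓
  A1=0, A2=0, A3=0, A4=1, A5=1: formula gives 0, G = 0 ✓
  …
  A1=0, A2=0, A3=1, A4=1, A5=0: formula gives 1, but G = 0 ✗
Since they disagree at (0,0,1,1,0), the expression is not a correct formula for G.

No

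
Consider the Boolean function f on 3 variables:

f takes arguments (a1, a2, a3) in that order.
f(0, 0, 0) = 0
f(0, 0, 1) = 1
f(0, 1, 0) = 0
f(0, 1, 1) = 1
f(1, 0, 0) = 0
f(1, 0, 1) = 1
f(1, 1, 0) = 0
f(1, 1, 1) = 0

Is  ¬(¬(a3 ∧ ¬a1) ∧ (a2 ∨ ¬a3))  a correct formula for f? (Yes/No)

Yes

Evaluate ¬(¬(a3 ∧ ¬a1) ∧ (a2 ∨ ¬a3)) on each row and compare to f:
  a1=0, a2=0, a3=0: formula gives 0, f = 0 ✓
  a1=0, a2=0, a3=1: formula gives 1, f = 1 ✓
  a1=0, a2=1, a3=0: formula gives 0, f = 0 ✓
  a1=0, a2=1, a3=1: formula gives 1, f = 1 ✓
  a1=1, a2=0, a3=0: formula gives 0, f = 0 ✓
  …and likewise for the remaining 3 rows.
No disagreement on any input; they are logically equivalent.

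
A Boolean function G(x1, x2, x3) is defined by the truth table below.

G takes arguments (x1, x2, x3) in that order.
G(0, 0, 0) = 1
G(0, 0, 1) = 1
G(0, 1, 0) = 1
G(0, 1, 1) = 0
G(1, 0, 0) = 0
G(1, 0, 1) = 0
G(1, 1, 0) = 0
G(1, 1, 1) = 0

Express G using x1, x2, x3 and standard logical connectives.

G=1 on 3 inputs: (0,0,0), (0,0,1), (0,1,0). Reading each as a conjunction of literals (¬x1·¬x2·¬x3, ¬x1·¬x2·x3, ¬x1·x2·¬x3) and taking the OR gives the canonical DNF.

G(x1, x2, x3) = (((x1' · x2') · x3') + ((x1' · x2') · x3)) + ((x1' · x2) · x3')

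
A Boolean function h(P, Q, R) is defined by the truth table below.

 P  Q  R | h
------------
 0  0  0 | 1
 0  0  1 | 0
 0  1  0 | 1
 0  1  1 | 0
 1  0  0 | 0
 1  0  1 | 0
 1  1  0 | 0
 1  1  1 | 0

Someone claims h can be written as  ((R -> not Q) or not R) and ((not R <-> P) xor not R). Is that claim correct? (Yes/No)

No

Check the formula against h row by row:
  P=0, Q=0, R=0: formula gives 1, h = 1 ✓
  P=0, Q=0, R=1: formula gives 1, but h = 0 ✗
Since they disagree at (0,0,1), the expression is not a correct formula for h.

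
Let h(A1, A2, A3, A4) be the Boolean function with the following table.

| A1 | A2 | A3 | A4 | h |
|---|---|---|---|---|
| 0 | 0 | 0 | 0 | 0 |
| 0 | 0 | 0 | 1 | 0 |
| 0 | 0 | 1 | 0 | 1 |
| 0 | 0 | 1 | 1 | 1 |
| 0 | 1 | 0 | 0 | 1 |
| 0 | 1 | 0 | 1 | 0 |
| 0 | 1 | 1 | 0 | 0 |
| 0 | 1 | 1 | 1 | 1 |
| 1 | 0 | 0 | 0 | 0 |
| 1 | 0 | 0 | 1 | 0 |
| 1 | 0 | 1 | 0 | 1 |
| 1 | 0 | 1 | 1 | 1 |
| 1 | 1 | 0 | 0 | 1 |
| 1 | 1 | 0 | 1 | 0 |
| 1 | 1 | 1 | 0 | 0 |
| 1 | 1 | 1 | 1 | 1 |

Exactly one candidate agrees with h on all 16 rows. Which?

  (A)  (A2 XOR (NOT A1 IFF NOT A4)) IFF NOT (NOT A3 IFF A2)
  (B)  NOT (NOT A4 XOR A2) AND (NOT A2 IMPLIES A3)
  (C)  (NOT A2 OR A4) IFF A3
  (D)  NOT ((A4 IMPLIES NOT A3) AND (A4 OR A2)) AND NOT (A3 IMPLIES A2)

C

(A) fails at (0,0,0,0): the formula yields 1, h is 0.
(B) fails at (0,0,1,0): the formula yields 0, h is 1.
(D) fails at (0,1,0,0): the formula yields 0, h is 1.
That leaves (C). Evaluating it on every row reproduces the table of h exactly.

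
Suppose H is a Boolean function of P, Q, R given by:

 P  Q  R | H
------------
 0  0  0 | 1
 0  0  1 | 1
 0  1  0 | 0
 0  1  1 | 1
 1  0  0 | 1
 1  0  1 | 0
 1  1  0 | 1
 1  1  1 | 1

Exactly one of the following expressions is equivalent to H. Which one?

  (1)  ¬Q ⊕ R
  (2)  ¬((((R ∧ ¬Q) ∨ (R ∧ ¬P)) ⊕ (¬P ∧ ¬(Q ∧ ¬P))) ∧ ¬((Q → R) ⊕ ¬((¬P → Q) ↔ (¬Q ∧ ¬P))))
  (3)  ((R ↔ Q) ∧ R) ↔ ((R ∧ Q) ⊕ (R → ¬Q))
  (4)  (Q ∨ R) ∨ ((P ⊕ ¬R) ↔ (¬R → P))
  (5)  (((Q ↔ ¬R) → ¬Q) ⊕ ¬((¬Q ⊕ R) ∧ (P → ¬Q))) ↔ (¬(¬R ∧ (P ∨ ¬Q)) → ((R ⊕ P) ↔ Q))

(1) fails at (0,0,1): the formula yields 0, H is 1.
(2) fails at (0,0,0): the formula yields 0, H is 1.
(3) fails at (0,0,0): the formula yields 0, H is 1.
(4) fails at (0,0,0): the formula yields 0, H is 1.
That leaves (5). Evaluating it on every row reproduces the table of H exactly.

5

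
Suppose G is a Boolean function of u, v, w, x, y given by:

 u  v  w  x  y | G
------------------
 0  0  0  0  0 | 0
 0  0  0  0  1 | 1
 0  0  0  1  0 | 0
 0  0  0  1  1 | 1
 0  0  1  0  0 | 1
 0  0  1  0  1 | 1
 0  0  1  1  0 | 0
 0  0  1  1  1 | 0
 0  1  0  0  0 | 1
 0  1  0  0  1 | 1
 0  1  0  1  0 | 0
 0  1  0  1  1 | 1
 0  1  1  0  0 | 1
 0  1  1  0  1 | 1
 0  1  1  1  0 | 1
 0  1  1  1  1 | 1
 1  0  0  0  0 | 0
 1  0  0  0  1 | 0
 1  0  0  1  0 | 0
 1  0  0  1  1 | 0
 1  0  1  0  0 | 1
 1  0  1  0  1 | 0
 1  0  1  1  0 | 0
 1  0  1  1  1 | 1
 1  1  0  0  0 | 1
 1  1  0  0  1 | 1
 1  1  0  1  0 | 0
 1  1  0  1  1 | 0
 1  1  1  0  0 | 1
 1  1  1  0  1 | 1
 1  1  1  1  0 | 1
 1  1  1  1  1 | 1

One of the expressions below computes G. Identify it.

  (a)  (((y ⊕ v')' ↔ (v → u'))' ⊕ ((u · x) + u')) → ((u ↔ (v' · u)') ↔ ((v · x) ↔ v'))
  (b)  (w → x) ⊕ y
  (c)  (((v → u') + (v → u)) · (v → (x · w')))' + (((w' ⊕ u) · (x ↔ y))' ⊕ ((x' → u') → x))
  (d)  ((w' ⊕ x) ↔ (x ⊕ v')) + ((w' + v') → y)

c

(a): at (0,0,0,0,0) it gives 1, but G = 0 — eliminated.
(b): at (0,0,0,0,0) it gives 1, but G = 0 — eliminated.
(d): at (0,0,0,0,0) it gives 1, but G = 0 — eliminated.
(c) is the remaining candidate, and it agrees with G on all 32 inputs.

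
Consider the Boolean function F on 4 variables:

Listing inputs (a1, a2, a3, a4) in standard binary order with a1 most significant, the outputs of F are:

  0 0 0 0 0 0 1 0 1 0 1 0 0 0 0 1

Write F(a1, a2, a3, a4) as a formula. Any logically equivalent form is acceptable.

F(a1, a2, a3, a4) = (((((~a1 & a2) & a3) & ~a4) | (((a1 & ~a2) & ~a3) & ~a4)) | (((a1 & ~a2) & a3) & ~a4)) | (((a1 & a2) & a3) & a4)

Collect the rows where F=1 — (0,1,1,0), (1,0,0,0), (1,0,1,0), (1,1,1,1) — and write one minterm per row: ¬a1·a2·a3·¬a4, a1·¬a2·¬a3·¬a4, a1·¬a2·a3·¬a4, a1·a2·a3·a4. Their union (logical OR) reproduces the table exactly.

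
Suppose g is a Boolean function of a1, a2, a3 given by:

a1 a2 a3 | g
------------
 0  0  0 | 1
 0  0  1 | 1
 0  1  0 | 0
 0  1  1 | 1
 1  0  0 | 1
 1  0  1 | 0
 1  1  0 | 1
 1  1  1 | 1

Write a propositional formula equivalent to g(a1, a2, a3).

g(a1, a2, a3) = NOT (((NOT a1 AND a2) AND NOT a3) OR ((a1 AND NOT a2) AND a3))

There are just 2 zero rows: (0,1,0), (1,0,1). Their minterms are ¬a1·a2·¬a3, a1·¬a2·a3; the OR of those covers precisely the 0-outputs, and negating it yields g.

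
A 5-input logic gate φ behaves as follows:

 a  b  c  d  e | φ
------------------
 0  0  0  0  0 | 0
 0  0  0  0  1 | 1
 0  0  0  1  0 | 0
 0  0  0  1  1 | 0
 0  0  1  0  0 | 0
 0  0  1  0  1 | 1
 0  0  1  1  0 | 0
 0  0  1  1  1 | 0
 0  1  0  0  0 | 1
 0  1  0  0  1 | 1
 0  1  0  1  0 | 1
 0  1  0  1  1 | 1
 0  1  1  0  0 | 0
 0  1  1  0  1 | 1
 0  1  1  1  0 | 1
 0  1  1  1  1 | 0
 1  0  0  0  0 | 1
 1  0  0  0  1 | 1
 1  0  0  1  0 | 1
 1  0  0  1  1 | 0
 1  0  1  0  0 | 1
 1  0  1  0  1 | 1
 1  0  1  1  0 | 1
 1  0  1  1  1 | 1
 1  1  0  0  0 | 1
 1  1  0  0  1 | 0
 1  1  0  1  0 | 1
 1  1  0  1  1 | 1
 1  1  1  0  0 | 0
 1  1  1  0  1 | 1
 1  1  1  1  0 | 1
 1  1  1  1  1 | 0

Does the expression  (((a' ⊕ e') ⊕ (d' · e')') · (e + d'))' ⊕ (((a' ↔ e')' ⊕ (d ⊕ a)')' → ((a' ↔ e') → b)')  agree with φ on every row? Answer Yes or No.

Evaluate (((a' ⊕ e') ⊕ (d' · e')') · (e + d'))' ⊕ (((a' ↔ e')' ⊕ (d ⊕ a)')' → ((a' ↔ e') → b)') on each row and compare to φ:
  a=0, b=0, c=0, d=0, e=0: formula gives 0, φ = 0 ✓
  a=0, b=0, c=0, d=0, e=1: formula gives 1, φ = 1 ✓
  a=0, b=0, c=0, d=1, e=0: formula gives 0, φ = 0 ✓
  a=0, b=0, c=0, d=1, e=1: formula gives 0, φ = 0 ✓
  …
  a=0, b=1, c=0, d=0, e=0: formula gives 0, but φ = 1 ✗
Row (0,1,0,0,0) is a counterexample, so the formula is not equivalent to φ.

No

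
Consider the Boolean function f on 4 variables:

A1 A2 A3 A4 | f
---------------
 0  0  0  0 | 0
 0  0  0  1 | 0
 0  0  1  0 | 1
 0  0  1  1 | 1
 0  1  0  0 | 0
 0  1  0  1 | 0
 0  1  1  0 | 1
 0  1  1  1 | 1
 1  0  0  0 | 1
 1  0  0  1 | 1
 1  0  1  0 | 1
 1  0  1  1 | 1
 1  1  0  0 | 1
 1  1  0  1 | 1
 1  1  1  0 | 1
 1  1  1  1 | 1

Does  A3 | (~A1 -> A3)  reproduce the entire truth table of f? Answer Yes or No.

Test each input against both f and the formula:
  A1=0, A2=0, A3=0, A4=0: formula gives 0, f = 0 ✓
  A1=0, A2=0, A3=0, A4=1: formula gives 0, f = 0 ✓
  A1=0, A2=0, A3=1, A4=0: formula gives 1, f = 1 ✓
  A1=0, A2=0, A3=1, A4=1: formula gives 1, f = 1 ✓
  … (the remaining 12 rows also agree.)
All 16 rows match — the expression computes f exactly.

Yes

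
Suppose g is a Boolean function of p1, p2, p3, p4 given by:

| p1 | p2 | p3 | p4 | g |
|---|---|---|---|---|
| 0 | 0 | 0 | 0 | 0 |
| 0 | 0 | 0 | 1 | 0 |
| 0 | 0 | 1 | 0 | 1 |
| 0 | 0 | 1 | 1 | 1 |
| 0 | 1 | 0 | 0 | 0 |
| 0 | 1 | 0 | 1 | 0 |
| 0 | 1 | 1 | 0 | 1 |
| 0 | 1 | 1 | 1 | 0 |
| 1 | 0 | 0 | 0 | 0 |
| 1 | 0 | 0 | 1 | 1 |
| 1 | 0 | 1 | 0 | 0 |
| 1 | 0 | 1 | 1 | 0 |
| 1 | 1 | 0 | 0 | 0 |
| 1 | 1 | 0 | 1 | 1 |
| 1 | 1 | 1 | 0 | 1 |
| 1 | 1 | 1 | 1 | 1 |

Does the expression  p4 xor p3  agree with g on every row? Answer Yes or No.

Test each input against both g and the formula:
  p1=0, p2=0, p3=0, p4=0: formula gives 0, g = 0 ✓
  p1=0, p2=0, p3=0, p4=1: formula gives 1, but g = 0 ✗
A single disagreement suffices: at (0,0,0,1) they differ, so the formula does not compute g.

No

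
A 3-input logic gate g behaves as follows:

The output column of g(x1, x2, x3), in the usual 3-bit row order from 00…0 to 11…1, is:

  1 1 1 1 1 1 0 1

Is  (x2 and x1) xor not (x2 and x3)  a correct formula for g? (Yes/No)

No

Test each input against both g and the formula:
  x1=0, x2=0, x3=0: formula gives 1, g = 1 ✓
  x1=0, x2=0, x3=1: formula gives 1, g = 1 ✓
  x1=0, x2=1, x3=0: formula gives 1, g = 1 ✓
  x1=0, x2=1, x3=1: formula gives 0, but g = 1 ✗
Since they disagree at (0,1,1), the expression is not a correct formula for g.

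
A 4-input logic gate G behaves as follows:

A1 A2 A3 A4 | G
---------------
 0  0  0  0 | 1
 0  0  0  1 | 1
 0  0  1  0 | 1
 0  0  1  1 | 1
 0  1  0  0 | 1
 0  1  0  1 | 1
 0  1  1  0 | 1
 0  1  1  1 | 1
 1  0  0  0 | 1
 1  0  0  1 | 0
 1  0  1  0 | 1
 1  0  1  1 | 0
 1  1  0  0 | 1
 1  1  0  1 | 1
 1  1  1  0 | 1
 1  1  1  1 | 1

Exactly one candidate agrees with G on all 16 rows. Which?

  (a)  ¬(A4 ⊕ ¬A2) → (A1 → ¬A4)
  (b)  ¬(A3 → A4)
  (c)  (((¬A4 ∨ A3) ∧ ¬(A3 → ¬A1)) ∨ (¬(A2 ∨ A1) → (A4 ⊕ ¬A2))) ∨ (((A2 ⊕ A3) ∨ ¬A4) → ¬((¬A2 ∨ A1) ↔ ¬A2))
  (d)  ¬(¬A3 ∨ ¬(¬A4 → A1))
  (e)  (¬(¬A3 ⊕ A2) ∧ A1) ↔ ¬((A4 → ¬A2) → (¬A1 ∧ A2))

(b) fails at (0,0,0,0): the formula yields 0, G is 1.
(c) fails at (0,0,1,1): the formula yields 0, G is 1.
(d) fails at (0,0,0,0): the formula yields 0, G is 1.
(e) fails at (0,0,0,0): the formula yields 0, G is 1.
(a) is the remaining candidate, and it agrees with G on all 16 inputs.

a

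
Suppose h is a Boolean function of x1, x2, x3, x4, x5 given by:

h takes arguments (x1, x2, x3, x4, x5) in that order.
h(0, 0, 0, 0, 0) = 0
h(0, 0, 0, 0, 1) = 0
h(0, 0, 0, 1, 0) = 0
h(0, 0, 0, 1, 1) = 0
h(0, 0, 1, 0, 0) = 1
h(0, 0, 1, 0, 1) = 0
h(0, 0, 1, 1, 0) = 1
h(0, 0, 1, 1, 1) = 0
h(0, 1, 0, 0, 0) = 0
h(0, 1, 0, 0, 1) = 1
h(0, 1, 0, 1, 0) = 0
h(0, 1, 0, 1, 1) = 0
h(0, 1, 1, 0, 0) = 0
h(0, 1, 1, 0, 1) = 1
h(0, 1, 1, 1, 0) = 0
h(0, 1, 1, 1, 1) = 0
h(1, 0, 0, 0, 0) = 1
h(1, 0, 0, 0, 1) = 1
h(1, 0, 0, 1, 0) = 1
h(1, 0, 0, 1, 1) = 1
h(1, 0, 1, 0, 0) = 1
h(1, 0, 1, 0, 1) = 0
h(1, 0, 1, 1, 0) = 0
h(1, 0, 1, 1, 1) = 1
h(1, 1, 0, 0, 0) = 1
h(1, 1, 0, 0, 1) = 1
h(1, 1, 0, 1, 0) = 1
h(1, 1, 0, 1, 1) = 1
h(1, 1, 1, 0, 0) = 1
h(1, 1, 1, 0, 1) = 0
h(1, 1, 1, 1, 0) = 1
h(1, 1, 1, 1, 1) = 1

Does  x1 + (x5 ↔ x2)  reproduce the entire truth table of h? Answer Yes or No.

Test each input against both h and the formula:
  x1=0, x2=0, x3=0, x4=0, x5=0: formula gives 1, but h = 0 ✗
Row (0,0,0,0,0) is a counterexample, so the formula is not equivalent to h.

No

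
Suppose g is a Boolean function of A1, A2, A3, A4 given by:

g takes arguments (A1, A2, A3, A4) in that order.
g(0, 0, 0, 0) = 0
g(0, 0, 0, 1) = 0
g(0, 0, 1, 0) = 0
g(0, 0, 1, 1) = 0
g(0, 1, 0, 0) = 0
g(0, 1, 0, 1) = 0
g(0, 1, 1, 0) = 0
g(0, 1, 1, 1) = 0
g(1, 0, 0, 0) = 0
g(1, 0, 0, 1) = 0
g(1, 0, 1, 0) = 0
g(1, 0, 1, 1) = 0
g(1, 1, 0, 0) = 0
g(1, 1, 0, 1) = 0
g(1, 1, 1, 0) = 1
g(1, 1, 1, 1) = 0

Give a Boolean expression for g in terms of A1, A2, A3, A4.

Only row (1,1,1,0) gives 1. That row's minterm A1·A2·A3·¬A4 is g directly.

g(A1, A2, A3, A4) = ((A1 AND A2) AND A3) AND NOT A4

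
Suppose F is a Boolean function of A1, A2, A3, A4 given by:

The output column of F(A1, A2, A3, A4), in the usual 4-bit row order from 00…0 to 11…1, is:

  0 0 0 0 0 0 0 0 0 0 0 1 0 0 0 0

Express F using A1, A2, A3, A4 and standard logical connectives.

F(A1, A2, A3, A4) = ((A1 and not A2) and A3) and A4

F is 1 on exactly one input, (1,0,1,1), whose minterm is A1·¬A2·A3·A4. So F is just that conjunction.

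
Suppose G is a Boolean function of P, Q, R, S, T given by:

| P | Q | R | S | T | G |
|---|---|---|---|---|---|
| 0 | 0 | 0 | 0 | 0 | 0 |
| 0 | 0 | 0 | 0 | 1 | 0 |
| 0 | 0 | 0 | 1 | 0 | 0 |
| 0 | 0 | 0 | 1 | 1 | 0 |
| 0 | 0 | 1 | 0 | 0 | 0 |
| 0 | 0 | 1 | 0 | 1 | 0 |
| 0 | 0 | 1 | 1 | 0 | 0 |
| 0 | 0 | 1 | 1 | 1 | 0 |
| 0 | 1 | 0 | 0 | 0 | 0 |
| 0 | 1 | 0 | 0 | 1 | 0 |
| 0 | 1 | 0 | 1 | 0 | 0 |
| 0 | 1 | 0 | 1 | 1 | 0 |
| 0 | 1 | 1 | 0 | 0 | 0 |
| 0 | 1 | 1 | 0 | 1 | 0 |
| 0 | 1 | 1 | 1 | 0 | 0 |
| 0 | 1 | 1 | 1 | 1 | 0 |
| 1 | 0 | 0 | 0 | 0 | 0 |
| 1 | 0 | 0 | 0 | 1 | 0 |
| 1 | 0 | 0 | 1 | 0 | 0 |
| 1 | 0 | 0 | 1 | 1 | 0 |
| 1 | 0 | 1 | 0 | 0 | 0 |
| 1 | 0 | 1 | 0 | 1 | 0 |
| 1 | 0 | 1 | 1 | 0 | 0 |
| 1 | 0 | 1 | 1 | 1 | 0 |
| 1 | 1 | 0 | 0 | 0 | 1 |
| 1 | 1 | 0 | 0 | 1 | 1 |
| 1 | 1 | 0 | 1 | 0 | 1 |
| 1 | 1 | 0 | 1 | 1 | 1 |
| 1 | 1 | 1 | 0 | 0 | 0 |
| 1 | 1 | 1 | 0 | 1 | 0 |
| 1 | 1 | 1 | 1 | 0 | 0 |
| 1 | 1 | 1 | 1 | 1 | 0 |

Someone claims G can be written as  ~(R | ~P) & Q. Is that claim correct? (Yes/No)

Yes

Check the formula against G row by row:
  P=0, Q=0, R=0, S=0, T=0: formula gives 0, G = 0 ✓
  P=0, Q=0, R=0, S=0, T=1: formula gives 0, G = 0 ✓
  P=0, Q=0, R=0, S=1, T=0: formula gives 0, G = 0 ✓
  P=0, Q=0, R=0, S=1, T=1: formula gives 0, G = 0 ✓
  …and likewise for the remaining 28 rows.
All 32 rows match — the expression computes G exactly.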